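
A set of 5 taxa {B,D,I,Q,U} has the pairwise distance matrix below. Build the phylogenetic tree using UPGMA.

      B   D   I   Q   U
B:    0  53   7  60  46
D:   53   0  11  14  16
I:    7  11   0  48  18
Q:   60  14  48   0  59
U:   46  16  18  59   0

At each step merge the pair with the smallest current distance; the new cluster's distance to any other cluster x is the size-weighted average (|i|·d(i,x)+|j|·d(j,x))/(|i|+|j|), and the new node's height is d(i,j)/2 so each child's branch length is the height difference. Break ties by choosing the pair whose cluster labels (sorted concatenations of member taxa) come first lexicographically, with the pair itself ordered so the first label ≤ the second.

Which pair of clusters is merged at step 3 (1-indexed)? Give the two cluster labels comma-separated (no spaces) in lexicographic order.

BI,U

iteration 1: select B,I (d=7); attach at lengths (7/2, 7/2); label the merged cluster BI
  updated: d(BI,D)=32, d(BI,Q)=54, d(BI,U)=32
iteration 2: select D,Q (d=14); attach at lengths (7, 7); label the merged cluster DQ
  updated: d(BI,DQ)=43, d(DQ,U)=75/2
iteration 3: select BI,U (d=32); attach at lengths (25/2, 16); label the merged cluster BIU
  updated: d(BIU,DQ)=247/6
iteration 4: select BIU,DQ (d=247/6); attach at lengths (55/12, 163/12); label the merged cluster BDIQU
final tree: (((B:7/2,I:7/2):25/2,U:16):55/12,(D:7,Q:7):163/12)
total length: 203/3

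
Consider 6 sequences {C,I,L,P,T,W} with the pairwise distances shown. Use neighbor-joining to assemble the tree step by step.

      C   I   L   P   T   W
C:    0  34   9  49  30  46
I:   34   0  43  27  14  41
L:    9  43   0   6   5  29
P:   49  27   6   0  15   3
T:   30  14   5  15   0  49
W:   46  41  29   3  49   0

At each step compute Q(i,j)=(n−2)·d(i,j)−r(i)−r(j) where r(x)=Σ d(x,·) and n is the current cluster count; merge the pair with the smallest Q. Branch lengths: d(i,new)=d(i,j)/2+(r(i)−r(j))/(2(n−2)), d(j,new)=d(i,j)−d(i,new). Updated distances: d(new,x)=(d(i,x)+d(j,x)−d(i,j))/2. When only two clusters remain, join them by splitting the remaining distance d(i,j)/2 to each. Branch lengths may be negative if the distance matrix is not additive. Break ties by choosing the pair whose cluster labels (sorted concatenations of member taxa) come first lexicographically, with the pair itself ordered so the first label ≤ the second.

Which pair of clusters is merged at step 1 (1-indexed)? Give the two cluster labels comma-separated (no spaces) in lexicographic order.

iteration 1: select P,W (d=3, Q=-256); attach at lengths (-7, 10); label the merged cluster PW
  updated: d(C,PW)=46, d(I,PW)=65/2, d(L,PW)=16, d(PW,T)=61/2
iteration 2: select C,L (d=9, Q=-165); attach at lengths (73/6, -19/6); label the merged cluster CL
  updated: d(CL,I)=34, d(CL,PW)=53/2, d(CL,T)=13
iteration 3: select CL,PW (d=53/2, Q=-110); attach at lengths (37/4, 69/4); label the merged cluster CLPW
  updated: d(CLPW,I)=20, d(CLPW,T)=17/2
iteration 4: select CLPW,I (d=20, Q=-85/2); attach at lengths (29/4, 51/4); label the merged cluster CILPW
  updated: d(CILPW,T)=5/4
iteration 5: select CILPW,T (d=5/4); attach at lengths (5/8, 5/8); label the merged cluster CILPTW
final tree: ((((C:73/6,L:-19/6):37/4,(P:-7,W:10):69/4):29/4,I:51/4):5/8,T:5/8)
total length: 239/4

P,W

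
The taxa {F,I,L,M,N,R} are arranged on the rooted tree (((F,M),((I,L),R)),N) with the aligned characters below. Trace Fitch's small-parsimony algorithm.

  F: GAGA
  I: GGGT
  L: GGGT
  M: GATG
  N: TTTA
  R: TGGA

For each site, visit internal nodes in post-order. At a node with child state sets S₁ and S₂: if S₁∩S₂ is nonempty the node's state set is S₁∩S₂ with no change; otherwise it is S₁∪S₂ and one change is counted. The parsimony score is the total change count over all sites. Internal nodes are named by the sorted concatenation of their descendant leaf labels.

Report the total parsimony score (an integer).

8

site 0, node FM: F={G} ∩ M={G} → {G} (+0)
site 0, node IL: I={G} ∩ L={G} → {G} (+0)
site 0, node ILR: IL={G} ∪ R={T} → {G,T} (+1)
site 0, node FILMR: FM={G} ∩ ILR={G,T} → {G} (+0)
site 0, node FILMNR: FILMR={G} ∪ N={T} → {G,T} (+1)
site 1, node FM: F={A} ∩ M={A} → {A} (+0)
site 1, node IL: I={G} ∩ L={G} → {G} (+0)
site 1, node ILR: IL={G} ∩ R={G} → {G} (+0)
site 1, node FILMR: FM={A} ∪ ILR={G} → {A,G} (+1)
site 1, node FILMNR: FILMR={A,G} ∪ N={T} → {A,G,T} (+1)
site 2, node FM: F={G} ∪ M={T} → {G,T} (+1)
site 2, node IL: I={G} ∩ L={G} → {G} (+0)
site 2, node ILR: IL={G} ∩ R={G} → {G} (+0)
site 2, node FILMR: FM={G,T} ∩ ILR={G} → {G} (+0)
site 2, node FILMNR: FILMR={G} ∪ N={T} → {G,T} (+1)
site 3, node FM: F={A} ∪ M={G} → {A,G} (+1)
site 3, node IL: I={T} ∩ L={T} → {T} (+0)
site 3, node ILR: IL={T} ∪ R={A} → {A,T} (+1)
site 3, node FILMR: FM={A,G} ∩ ILR={A,T} → {A} (+0)
site 3, node FILMNR: FILMR={A} ∩ N={A} → {A} (+0)
per-site changes: [2, 2, 2, 2]; total = 8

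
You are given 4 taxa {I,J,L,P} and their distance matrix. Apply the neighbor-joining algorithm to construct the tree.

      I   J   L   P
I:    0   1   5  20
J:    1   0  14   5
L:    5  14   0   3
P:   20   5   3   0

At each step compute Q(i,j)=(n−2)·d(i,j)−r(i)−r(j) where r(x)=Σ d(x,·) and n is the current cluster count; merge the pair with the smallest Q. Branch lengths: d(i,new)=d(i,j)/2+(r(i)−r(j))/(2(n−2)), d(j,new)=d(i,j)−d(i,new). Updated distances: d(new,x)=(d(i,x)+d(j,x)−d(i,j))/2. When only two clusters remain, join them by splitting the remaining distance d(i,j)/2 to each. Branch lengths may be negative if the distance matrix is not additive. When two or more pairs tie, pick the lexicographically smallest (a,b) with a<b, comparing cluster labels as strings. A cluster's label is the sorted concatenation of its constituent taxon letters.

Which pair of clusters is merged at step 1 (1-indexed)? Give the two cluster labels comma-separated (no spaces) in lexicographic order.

iteration 1: select I,J (d=1, Q=-44); attach at lengths (2, -1); label the merged cluster IJ
  updated: d(IJ,L)=9, d(IJ,P)=12
iteration 2: select IJ,L (d=9, Q=-24); attach at lengths (9, 0); label the merged cluster IJL
  updated: d(IJL,P)=3
iteration 3: select IJL,P (d=3); attach at lengths (3/2, 3/2); label the merged cluster IJLP
final tree: (((I:2,J:-1):9,L:0):3/2,P:3/2)
total length: 13

I,J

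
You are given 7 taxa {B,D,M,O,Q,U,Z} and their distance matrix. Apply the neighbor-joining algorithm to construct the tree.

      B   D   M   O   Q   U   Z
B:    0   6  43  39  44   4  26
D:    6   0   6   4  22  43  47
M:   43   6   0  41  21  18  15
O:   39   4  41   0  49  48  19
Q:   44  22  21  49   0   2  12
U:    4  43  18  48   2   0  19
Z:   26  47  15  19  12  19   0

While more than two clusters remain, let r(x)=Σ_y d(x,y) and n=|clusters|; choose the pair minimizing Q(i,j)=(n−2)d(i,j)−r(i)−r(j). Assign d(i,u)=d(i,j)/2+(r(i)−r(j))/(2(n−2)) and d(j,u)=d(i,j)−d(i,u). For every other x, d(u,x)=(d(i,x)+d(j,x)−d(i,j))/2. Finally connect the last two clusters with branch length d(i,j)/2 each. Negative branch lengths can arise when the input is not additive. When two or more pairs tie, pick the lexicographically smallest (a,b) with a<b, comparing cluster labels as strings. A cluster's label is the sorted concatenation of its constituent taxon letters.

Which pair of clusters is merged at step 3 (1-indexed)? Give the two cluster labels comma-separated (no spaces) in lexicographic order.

DO,M

1. join D+O (d=4, Q=-308) ⇒ DO; edges |D|=-26/5, |O|=46/5
  updated: d(B,DO)=41/2, d(DO,M)=43/2, d(DO,Q)=67/2, d(DO,U)=87/2, d(DO,Z)=31
2. join B+U (d=4, Q=-208) ⇒ BU; edges |B|=67/8, |U|=-35/8
  updated: d(BU,DO)=30, d(BU,M)=57/2, d(BU,Q)=21, d(BU,Z)=41/2
3. join DO+M (d=43/2, Q=-275/2) ⇒ DMO; edges |DO|=63/4, |M|=23/4
  updated: d(BU,DMO)=37/2, d(DMO,Q)=33/2, d(DMO,Z)=49/4
4. join BU+DMO (d=37/2, Q=-281/4) ⇒ BDMOU; edges |BU|=199/16, |DMO|=97/16
  updated: d(BDMOU,Q)=19/2, d(BDMOU,Z)=57/8
5. join BDMOU+Q (d=19/2, Q=-229/8) ⇒ BDMOQU; edges |BDMOU|=37/16, |Q|=115/16
  updated: d(BDMOQU,Z)=77/16
6. join BDMOQU+Z (d=77/16) ⇒ BDMOQUZ; edges |BDMOQU|=77/32, |Z|=77/32
final tree: ((((B:67/8,U:-35/8):199/16,((D:-26/5,O:46/5):63/4,M:23/4):97/16):37/16,Q:115/16):77/32,Z:77/32)
total length: 997/16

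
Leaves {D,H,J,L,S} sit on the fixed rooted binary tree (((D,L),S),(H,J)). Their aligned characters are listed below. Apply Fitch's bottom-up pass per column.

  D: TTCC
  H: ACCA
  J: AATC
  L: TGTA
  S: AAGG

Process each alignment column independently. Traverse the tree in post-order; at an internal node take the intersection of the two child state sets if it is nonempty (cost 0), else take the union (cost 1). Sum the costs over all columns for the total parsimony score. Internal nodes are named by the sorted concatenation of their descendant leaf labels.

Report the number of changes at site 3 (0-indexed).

3

[col 0] DL: children D:{T}, L:{T} ∩→ {T}; cost 0
[col 0] DLS: children DL:{T}, S:{A} ∪→ {A,T}; cost 1
[col 0] HJ: children H:{A}, J:{A} ∩→ {A}; cost 0
[col 0] DHJLS: children DLS:{A,T}, HJ:{A} ∩→ {A}; cost 0
[col 1] DL: children D:{T}, L:{G} ∪→ {G,T}; cost 1
[col 1] DLS: children DL:{G,T}, S:{A} ∪→ {A,G,T}; cost 1
[col 1] HJ: children H:{C}, J:{A} ∪→ {A,C}; cost 1
[col 1] DHJLS: children DLS:{A,G,T}, HJ:{A,C} ∩→ {A}; cost 0
[col 2] DL: children D:{C}, L:{T} ∪→ {C,T}; cost 1
[col 2] DLS: children DL:{C,T}, S:{G} ∪→ {C,G,T}; cost 1
[col 2] HJ: children H:{C}, J:{T} ∪→ {C,T}; cost 1
[col 2] DHJLS: children DLS:{C,G,T}, HJ:{C,T} ∩→ {C,T}; cost 0
[col 3] DL: children D:{C}, L:{A} ∪→ {A,C}; cost 1
[col 3] DLS: children DL:{A,C}, S:{G} ∪→ {A,C,G}; cost 1
[col 3] HJ: children H:{A}, J:{C} ∪→ {A,C}; cost 1
[col 3] DHJLS: children DLS:{A,C,G}, HJ:{A,C} ∩→ {A,C}; cost 0
per-site changes: [1, 3, 3, 3]; total = 10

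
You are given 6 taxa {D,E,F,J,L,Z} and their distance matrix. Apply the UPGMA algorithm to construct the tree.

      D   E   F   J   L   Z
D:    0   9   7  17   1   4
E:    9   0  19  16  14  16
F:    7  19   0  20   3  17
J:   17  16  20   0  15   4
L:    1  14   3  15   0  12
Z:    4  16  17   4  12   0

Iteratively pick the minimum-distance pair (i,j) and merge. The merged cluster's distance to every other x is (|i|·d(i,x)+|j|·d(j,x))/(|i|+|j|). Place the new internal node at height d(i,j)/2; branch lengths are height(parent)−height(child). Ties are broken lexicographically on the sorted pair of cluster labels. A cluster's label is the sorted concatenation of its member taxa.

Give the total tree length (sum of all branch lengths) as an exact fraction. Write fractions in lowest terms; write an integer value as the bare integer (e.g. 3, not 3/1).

step 1: merge (D,L) at d=1; branch lengths D→1/2, L→1/2; new cluster DL
  updated: d(DL,E)=23/2, d(DL,F)=5, d(DL,J)=16, d(DL,Z)=8
step 2: merge (J,Z) at d=4; branch lengths J→2, Z→2; new cluster JZ
  updated: d(DL,JZ)=12, d(E,JZ)=16, d(F,JZ)=37/2
step 3: merge (DL,F) at d=5; branch lengths DL→2, F→5/2; new cluster DFL
  updated: d(DFL,E)=14, d(DFL,JZ)=85/6
step 4: merge (DFL,E) at d=14; branch lengths DFL→9/2, E→7; new cluster DEFL
  updated: d(DEFL,JZ)=117/8
step 5: merge (DEFL,JZ) at d=117/8; branch lengths DEFL→5/16, JZ→85/16; new cluster DEFJLZ
final tree: ((((D:1/2,L:1/2):2,F:5/2):9/2,E:7):5/16,(J:2,Z:2):85/16)
total length: 213/8

213/8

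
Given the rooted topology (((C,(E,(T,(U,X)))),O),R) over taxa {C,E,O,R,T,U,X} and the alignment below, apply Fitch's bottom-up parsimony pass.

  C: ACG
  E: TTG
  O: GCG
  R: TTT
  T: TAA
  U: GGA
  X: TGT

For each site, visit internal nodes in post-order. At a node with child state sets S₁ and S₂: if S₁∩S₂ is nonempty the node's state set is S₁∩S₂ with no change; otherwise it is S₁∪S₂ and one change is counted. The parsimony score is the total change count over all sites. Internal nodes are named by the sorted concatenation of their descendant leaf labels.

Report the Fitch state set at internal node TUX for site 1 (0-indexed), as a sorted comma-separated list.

[col 0] UX: children U:{G}, X:{T} ∪→ {G,T}; cost 1
[col 0] TUX: children T:{T}, UX:{G,T} ∩→ {T}; cost 0
[col 0] ETUX: children E:{T}, TUX:{T} ∩→ {T}; cost 0
[col 0] CETUX: children C:{A}, ETUX:{T} ∪→ {A,T}; cost 1
[col 0] CEOTUX: children CETUX:{A,T}, O:{G} ∪→ {A,G,T}; cost 1
[col 0] CEORTUX: children CEOTUX:{A,G,T}, R:{T} ∩→ {T}; cost 0
[col 1] UX: children U:{G}, X:{G} ∩→ {G}; cost 0
[col 1] TUX: children T:{A}, UX:{G} ∪→ {A,G}; cost 1
[col 1] ETUX: children E:{T}, TUX:{A,G} ∪→ {A,G,T}; cost 1
[col 1] CETUX: children C:{C}, ETUX:{A,G,T} ∪→ {A,C,G,T}; cost 1
[col 1] CEOTUX: children CETUX:{A,C,G,T}, O:{C} ∩→ {C}; cost 0
[col 1] CEORTUX: children CEOTUX:{C}, R:{T} ∪→ {C,T}; cost 1
[col 2] UX: children U:{A}, X:{T} ∪→ {A,T}; cost 1
[col 2] TUX: children T:{A}, UX:{A,T} ∩→ {A}; cost 0
[col 2] ETUX: children E:{G}, TUX:{A} ∪→ {A,G}; cost 1
[col 2] CETUX: children C:{G}, ETUX:{A,G} ∩→ {G}; cost 0
[col 2] CEOTUX: children CETUX:{G}, O:{G} ∩→ {G}; cost 0
[col 2] CEORTUX: children CEOTUX:{G}, R:{T} ∪→ {G,T}; cost 1
per-site changes: [3, 4, 3]; total = 10

A,G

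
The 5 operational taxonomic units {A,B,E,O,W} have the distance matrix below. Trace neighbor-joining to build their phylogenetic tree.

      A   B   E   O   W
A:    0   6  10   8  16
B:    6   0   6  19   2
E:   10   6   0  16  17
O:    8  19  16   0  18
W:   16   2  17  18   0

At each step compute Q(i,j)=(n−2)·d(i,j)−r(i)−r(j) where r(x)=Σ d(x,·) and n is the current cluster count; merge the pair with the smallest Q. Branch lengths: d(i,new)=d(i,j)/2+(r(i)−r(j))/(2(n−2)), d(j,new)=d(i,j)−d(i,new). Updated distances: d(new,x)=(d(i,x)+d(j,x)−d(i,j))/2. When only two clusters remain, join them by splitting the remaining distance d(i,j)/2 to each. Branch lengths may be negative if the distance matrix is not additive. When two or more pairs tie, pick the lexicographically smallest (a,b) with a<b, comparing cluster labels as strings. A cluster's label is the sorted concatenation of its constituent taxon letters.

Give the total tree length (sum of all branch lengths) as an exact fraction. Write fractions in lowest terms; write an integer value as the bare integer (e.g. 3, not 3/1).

1. join B+W (d=2, Q=-80) ⇒ BW; edges |B|=-7/3, |W|=13/3
  updated: d(A,BW)=10, d(BW,E)=21/2, d(BW,O)=35/2
2. join A+O (d=8, Q=-107/2) ⇒ AO; edges |A|=5/8, |O|=59/8
  updated: d(AO,BW)=39/4, d(AO,E)=9
3. join AO+BW (d=39/4, Q=-117/4) ⇒ ABOW; edges |AO|=33/8, |BW|=45/8
  updated: d(ABOW,E)=39/8
4. join ABOW+E (d=39/8) ⇒ ABEOW; edges |ABOW|=39/16, |E|=39/16
final tree: (((A:5/8,O:59/8):33/8,(B:-7/3,W:13/3):45/8):39/16,E:39/16)
total length: 197/8

197/8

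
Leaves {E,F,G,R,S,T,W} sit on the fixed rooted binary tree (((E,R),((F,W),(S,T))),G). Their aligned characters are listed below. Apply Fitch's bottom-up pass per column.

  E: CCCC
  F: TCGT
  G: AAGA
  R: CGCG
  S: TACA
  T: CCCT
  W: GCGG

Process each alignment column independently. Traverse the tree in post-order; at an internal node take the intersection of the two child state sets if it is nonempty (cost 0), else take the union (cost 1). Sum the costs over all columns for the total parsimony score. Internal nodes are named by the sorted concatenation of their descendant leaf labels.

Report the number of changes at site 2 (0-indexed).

2

ER@0: {C} ∩ {C} = {C} (intersection, +0)
FW@0: {T} ∪ {G} = {G,T} (union, +1)
ST@0: {T} ∪ {C} = {C,T} (union, +1)
FSTW@0: {G,T} ∩ {C,T} = {T} (intersection, +0)
EFRSTW@0: {C} ∪ {T} = {C,T} (union, +1)
EFGRSTW@0: {C,T} ∪ {A} = {A,C,T} (union, +1)
ER@1: {C} ∪ {G} = {C,G} (union, +1)
FW@1: {C} ∩ {C} = {C} (intersection, +0)
ST@1: {A} ∪ {C} = {A,C} (union, +1)
FSTW@1: {C} ∩ {A,C} = {C} (intersection, +0)
EFRSTW@1: {C,G} ∩ {C} = {C} (intersection, +0)
EFGRSTW@1: {C} ∪ {A} = {A,C} (union, +1)
ER@2: {C} ∩ {C} = {C} (intersection, +0)
FW@2: {G} ∩ {G} = {G} (intersection, +0)
ST@2: {C} ∩ {C} = {C} (intersection, +0)
FSTW@2: {G} ∪ {C} = {C,G} (union, +1)
EFRSTW@2: {C} ∩ {C,G} = {C} (intersection, +0)
EFGRSTW@2: {C} ∪ {G} = {C,G} (union, +1)
ER@3: {C} ∪ {G} = {C,G} (union, +1)
FW@3: {T} ∪ {G} = {G,T} (union, +1)
ST@3: {A} ∪ {T} = {A,T} (union, +1)
FSTW@3: {G,T} ∩ {A,T} = {T} (intersection, +0)
EFRSTW@3: {C,G} ∪ {T} = {C,G,T} (union, +1)
EFGRSTW@3: {C,G,T} ∪ {A} = {A,C,G,T} (union, +1)
per-site changes: [4, 3, 2, 5]; total = 14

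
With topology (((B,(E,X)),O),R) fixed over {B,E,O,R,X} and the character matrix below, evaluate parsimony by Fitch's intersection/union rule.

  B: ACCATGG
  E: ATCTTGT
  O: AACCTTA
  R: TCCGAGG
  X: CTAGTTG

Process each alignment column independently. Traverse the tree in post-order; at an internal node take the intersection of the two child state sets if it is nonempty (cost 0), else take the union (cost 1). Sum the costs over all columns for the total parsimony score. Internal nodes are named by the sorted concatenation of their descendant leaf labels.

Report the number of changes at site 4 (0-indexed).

1

site 0, node EX: E={A} ∪ X={C} → {A,C} (+1)
site 0, node BEX: B={A} ∩ EX={A,C} → {A} (+0)
site 0, node BEOX: BEX={A} ∩ O={A} → {A} (+0)
site 0, node BEORX: BEOX={A} ∪ R={T} → {A,T} (+1)
site 1, node EX: E={T} ∩ X={T} → {T} (+0)
site 1, node BEX: B={C} ∪ EX={T} → {C,T} (+1)
site 1, node BEOX: BEX={C,T} ∪ O={A} → {A,C,T} (+1)
site 1, node BEORX: BEOX={A,C,T} ∩ R={C} → {C} (+0)
site 2, node EX: E={C} ∪ X={A} → {A,C} (+1)
site 2, node BEX: B={C} ∩ EX={A,C} → {C} (+0)
site 2, node BEOX: BEX={C} ∩ O={C} → {C} (+0)
site 2, node BEORX: BEOX={C} ∩ R={C} → {C} (+0)
site 3, node EX: E={T} ∪ X={G} → {G,T} (+1)
site 3, node BEX: B={A} ∪ EX={G,T} → {A,G,T} (+1)
site 3, node BEOX: BEX={A,G,T} ∪ O={C} → {A,C,G,T} (+1)
site 3, node BEORX: BEOX={A,C,G,T} ∩ R={G} → {G} (+0)
site 4, node EX: E={T} ∩ X={T} → {T} (+0)
site 4, node BEX: B={T} ∩ EX={T} → {T} (+0)
site 4, node BEOX: BEX={T} ∩ O={T} → {T} (+0)
site 4, node BEORX: BEOX={T} ∪ R={A} → {A,T} (+1)
site 5, node EX: E={G} ∪ X={T} → {G,T} (+1)
site 5, node BEX: B={G} ∩ EX={G,T} → {G} (+0)
site 5, node BEOX: BEX={G} ∪ O={T} → {G,T} (+1)
site 5, node BEORX: BEOX={G,T} ∩ R={G} → {G} (+0)
site 6, node EX: E={T} ∪ X={G} → {G,T} (+1)
site 6, node BEX: B={G} ∩ EX={G,T} → {G} (+0)
site 6, node BEOX: BEX={G} ∪ O={A} → {A,G} (+1)
site 6, node BEORX: BEOX={A,G} ∩ R={G} → {G} (+0)
per-site changes: [2, 2, 1, 3, 1, 2, 2]; total = 13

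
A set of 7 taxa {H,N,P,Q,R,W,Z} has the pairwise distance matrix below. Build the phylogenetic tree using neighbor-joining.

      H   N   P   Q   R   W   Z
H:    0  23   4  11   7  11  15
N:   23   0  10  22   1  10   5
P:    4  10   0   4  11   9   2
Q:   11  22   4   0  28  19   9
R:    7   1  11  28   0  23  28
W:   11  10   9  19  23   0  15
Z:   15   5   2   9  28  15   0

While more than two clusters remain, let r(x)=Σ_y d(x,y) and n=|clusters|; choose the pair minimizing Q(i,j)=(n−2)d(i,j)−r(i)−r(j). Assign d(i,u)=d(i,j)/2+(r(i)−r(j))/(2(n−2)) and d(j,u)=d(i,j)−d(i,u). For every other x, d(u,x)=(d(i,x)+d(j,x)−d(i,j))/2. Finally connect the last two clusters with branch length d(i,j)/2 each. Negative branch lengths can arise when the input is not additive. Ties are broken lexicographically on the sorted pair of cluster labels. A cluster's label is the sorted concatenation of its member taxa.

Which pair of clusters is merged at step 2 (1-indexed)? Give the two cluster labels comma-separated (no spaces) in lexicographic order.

iteration 1: select N,R (d=1, Q=-164); attach at lengths (-11/5, 16/5); label the merged cluster NR
  updated: d(H,NR)=29/2, d(NR,P)=10, d(NR,Q)=49/2, d(NR,W)=16, d(NR,Z)=16
iteration 2: select Q,Z (d=9, Q=-177/2); attach at lengths (93/16, 51/16); label the merged cluster QZ
  updated: d(H,QZ)=17/2, d(NR,QZ)=63/4, d(P,QZ)=-3/2, d(QZ,W)=25/2
iteration 3: select P,QZ (d=-3/2, Q=-245/4); attach at lengths (-73/24, 37/24); label the merged cluster PQZ
  updated: d(H,PQZ)=7, d(NR,PQZ)=109/8, d(PQZ,W)=23/2
iteration 4: select H,PQZ (d=7, Q=-405/8); attach at lengths (115/32, 109/32); label the merged cluster HPQZ
  updated: d(HPQZ,NR)=169/16, d(HPQZ,W)=31/4
iteration 5: select HPQZ,NR (d=169/16, Q=-549/16); attach at lengths (37/32, 301/32); label the merged cluster HNPQRZ
  updated: d(HNPQRZ,W)=211/32
iteration 6: select HNPQRZ,W (d=211/32); attach at lengths (211/64, 211/64); label the merged cluster HNPQRWZ
final tree: (((H:115/32,(P:-73/24,(Q:93/16,Z:51/16):37/24):109/32):37/32,(N:-11/5,R:16/5):301/32):211/64,W:211/64)
total length: 1045/32

Q,Z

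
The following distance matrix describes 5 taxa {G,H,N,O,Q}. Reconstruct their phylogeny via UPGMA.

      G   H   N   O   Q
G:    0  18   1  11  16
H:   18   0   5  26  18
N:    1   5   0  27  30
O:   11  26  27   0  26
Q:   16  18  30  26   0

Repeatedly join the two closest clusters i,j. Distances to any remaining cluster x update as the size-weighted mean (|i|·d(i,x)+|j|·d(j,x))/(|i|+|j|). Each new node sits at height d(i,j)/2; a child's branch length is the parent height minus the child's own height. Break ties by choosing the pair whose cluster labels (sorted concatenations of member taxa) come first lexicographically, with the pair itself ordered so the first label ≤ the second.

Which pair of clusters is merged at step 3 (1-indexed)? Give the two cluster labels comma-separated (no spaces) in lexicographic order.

1. join G+N (d=1) ⇒ GN; edges |G|=1/2, |N|=1/2
  updated: d(GN,H)=23/2, d(GN,O)=19, d(GN,Q)=23
2. join GN+H (d=23/2) ⇒ GHN; edges |GN|=21/4, |H|=23/4
  updated: d(GHN,O)=64/3, d(GHN,Q)=64/3
3. join GHN+O (d=64/3) ⇒ GHNO; edges |GHN|=59/12, |O|=32/3
  updated: d(GHNO,Q)=45/2
4. join GHNO+Q (d=45/2) ⇒ GHNOQ; edges |GHNO|=7/12, |Q|=45/4
final tree: ((((G:1/2,N:1/2):21/4,H:23/4):59/12,O:32/3):7/12,Q:45/4)
total length: 473/12

GHN,O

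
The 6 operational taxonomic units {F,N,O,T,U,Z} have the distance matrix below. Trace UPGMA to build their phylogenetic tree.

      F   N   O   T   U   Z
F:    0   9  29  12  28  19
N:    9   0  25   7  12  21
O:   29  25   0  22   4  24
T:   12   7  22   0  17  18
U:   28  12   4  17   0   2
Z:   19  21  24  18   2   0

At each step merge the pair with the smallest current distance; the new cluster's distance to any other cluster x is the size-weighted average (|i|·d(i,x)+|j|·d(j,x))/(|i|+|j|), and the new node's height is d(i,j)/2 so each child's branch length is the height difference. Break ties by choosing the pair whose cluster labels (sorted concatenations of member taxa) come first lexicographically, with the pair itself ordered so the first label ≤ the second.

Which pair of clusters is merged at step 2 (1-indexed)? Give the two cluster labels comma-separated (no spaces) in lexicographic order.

N,T

iteration 1: select U,Z (d=2); attach at lengths (1, 1); label the merged cluster UZ
  updated: d(F,UZ)=47/2, d(N,UZ)=33/2, d(O,UZ)=14, d(T,UZ)=35/2
iteration 2: select N,T (d=7); attach at lengths (7/2, 7/2); label the merged cluster NT
  updated: d(F,NT)=21/2, d(NT,O)=47/2, d(NT,UZ)=17
iteration 3: select F,NT (d=21/2); attach at lengths (21/4, 7/4); label the merged cluster FNT
  updated: d(FNT,O)=76/3, d(FNT,UZ)=115/6
iteration 4: select O,UZ (d=14); attach at lengths (7, 6); label the merged cluster OUZ
  updated: d(FNT,OUZ)=191/9
iteration 5: select FNT,OUZ (d=191/9); attach at lengths (193/36, 65/18); label the merged cluster FNOTUZ
final tree: ((F:21/4,(N:7/2,T:7/2):7/4):193/36,(O:7,(U:1,Z:1):6):65/18)
total length: 1367/36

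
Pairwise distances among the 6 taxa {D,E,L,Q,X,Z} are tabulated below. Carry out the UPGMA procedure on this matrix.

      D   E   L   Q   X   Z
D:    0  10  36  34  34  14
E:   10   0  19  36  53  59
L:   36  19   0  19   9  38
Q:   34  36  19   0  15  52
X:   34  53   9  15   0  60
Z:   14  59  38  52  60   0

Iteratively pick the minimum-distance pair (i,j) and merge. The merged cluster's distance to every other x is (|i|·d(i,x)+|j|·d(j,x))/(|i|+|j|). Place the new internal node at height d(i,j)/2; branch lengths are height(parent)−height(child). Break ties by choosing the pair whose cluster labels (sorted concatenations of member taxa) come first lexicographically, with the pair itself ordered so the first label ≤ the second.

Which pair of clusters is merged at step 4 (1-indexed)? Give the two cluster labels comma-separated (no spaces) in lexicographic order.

1. join L+X (d=9) ⇒ LX; edges |L|=9/2, |X|=9/2
  updated: d(D,LX)=35, d(E,LX)=36, d(LX,Q)=17, d(LX,Z)=49
2. join D+E (d=10) ⇒ DE; edges |D|=5, |E|=5
  updated: d(DE,LX)=71/2, d(DE,Q)=35, d(DE,Z)=73/2
3. join LX+Q (d=17) ⇒ LQX; edges |LX|=4, |Q|=17/2
  updated: d(DE,LQX)=106/3, d(LQX,Z)=50
4. join DE+LQX (d=106/3) ⇒ DELQX; edges |DE|=38/3, |LQX|=55/6
  updated: d(DELQX,Z)=223/5
5. join DELQX+Z (d=223/5) ⇒ DELQXZ; edges |DELQX|=139/30, |Z|=223/10
final tree: (((D:5,E:5):38/3,((L:9/2,X:9/2):4,Q:17/2):55/6):139/30,Z:223/10)
total length: 1204/15

DE,LQX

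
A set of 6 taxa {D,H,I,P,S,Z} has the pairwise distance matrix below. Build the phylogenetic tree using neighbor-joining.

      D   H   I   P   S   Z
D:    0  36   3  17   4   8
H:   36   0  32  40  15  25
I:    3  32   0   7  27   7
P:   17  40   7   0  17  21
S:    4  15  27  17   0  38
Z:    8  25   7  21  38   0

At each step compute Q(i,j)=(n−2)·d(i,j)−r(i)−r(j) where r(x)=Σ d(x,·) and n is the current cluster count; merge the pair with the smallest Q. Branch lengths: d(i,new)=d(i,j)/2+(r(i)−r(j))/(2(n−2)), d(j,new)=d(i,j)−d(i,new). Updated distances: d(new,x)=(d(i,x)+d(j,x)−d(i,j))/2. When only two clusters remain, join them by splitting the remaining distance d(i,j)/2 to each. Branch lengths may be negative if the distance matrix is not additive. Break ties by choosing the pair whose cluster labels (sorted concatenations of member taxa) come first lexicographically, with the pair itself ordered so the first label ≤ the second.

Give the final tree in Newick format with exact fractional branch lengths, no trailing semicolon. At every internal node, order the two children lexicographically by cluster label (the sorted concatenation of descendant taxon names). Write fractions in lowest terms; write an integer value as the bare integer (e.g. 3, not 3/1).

1. join H+S (d=15, Q=-189) ⇒ HS; edges |H|=107/8, |S|=13/8
  updated: d(D,HS)=25/2, d(HS,I)=22, d(HS,P)=21, d(HS,Z)=24
2. join I+P (d=7, Q=-84) ⇒ IP; edges |I|=-1, |P|=8
  updated: d(D,IP)=13/2, d(HS,IP)=18, d(IP,Z)=21/2
3. join D+HS (d=25/2, Q=-113/2) ⇒ DHS; edges |D|=-5/8, |HS|=105/8
  updated: d(DHS,IP)=6, d(DHS,Z)=39/4
4. join DHS+IP (d=6, Q=-105/4) ⇒ DHIPS; edges |DHS|=21/8, |IP|=27/8
  updated: d(DHIPS,Z)=57/8
5. join DHIPS+Z (d=57/8) ⇒ DHIPSZ; edges |DHIPS|=57/16, |Z|=57/16
final tree: (((D:-5/8,(H:107/8,S:13/8):105/8):21/8,(I:-1,P:8):27/8):57/16,Z:57/16)
total length: 381/8

(((D:-5/8,(H:107/8,S:13/8):105/8):21/8,(I:-1,P:8):27/8):57/16,Z:57/16)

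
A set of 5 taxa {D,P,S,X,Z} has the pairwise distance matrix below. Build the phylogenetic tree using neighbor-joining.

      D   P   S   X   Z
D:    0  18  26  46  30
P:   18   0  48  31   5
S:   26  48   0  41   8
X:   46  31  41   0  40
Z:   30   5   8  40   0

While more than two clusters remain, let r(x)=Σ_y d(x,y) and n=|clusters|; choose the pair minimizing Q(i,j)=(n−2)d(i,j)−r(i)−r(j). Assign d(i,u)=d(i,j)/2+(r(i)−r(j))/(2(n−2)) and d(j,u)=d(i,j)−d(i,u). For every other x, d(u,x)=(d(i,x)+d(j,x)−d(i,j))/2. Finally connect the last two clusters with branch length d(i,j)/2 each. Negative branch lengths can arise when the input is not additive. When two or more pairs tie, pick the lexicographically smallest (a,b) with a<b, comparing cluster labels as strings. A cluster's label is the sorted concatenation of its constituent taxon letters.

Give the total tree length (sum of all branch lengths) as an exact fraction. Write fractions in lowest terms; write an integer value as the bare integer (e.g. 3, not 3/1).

step 1: merge (S,Z) at d=8, Q=-182; branch lengths S→32/3, Z→-8/3; new cluster SZ
  updated: d(D,SZ)=24, d(P,SZ)=45/2, d(SZ,X)=73/2
step 2: merge (D,P) at d=18, Q=-247/2; branch lengths D→105/8, P→39/8; new cluster DP
  updated: d(DP,SZ)=57/4, d(DP,X)=59/2
step 3: merge (DP,SZ) at d=57/4, Q=-321/4; branch lengths DP→29/8, SZ→85/8; new cluster DPSZ
  updated: d(DPSZ,X)=207/8
step 4: merge (DPSZ,X) at d=207/8; branch lengths DPSZ→207/16, X→207/16; new cluster DPSXZ
final tree: (((D:105/8,P:39/8):29/8,(S:32/3,Z:-8/3):85/8):207/16,X:207/16)
total length: 529/8

529/8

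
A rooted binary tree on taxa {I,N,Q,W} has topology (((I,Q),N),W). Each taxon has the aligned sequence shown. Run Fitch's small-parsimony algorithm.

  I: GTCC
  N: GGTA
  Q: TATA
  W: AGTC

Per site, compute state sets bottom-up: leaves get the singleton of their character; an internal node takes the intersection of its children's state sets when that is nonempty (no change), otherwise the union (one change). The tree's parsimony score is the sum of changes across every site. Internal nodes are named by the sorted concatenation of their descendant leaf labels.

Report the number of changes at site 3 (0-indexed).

site 0, node IQ: I={G} ∪ Q={T} → {G,T} (+1)
site 0, node INQ: IQ={G,T} ∩ N={G} → {G} (+0)
site 0, node INQW: INQ={G} ∪ W={A} → {A,G} (+1)
site 1, node IQ: I={T} ∪ Q={A} → {A,T} (+1)
site 1, node INQ: IQ={A,T} ∪ N={G} → {A,G,T} (+1)
site 1, node INQW: INQ={A,G,T} ∩ W={G} → {G} (+0)
site 2, node IQ: I={C} ∪ Q={T} → {C,T} (+1)
site 2, node INQ: IQ={C,T} ∩ N={T} → {T} (+0)
site 2, node INQW: INQ={T} ∩ W={T} → {T} (+0)
site 3, node IQ: I={C} ∪ Q={A} → {A,C} (+1)
site 3, node INQ: IQ={A,C} ∩ N={A} → {A} (+0)
site 3, node INQW: INQ={A} ∪ W={C} → {A,C} (+1)
per-site changes: [2, 2, 1, 2]; total = 7

2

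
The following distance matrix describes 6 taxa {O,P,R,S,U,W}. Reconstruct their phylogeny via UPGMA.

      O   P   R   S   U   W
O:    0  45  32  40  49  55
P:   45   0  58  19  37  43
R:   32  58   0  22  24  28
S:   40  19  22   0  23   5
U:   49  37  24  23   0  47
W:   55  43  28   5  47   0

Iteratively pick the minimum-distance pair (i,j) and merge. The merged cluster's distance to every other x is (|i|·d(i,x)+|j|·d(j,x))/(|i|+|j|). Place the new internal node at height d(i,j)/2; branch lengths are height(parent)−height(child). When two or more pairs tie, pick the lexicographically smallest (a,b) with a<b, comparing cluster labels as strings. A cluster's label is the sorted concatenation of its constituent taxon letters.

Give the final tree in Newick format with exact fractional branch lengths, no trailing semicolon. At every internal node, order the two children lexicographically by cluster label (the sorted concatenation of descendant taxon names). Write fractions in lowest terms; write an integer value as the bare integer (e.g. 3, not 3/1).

step 1: merge (S,W) at d=5; branch lengths S→5/2, W→5/2; new cluster SW
  updated: d(O,SW)=95/2, d(P,SW)=31, d(R,SW)=25, d(SW,U)=35
step 2: merge (R,U) at d=24; branch lengths R→12, U→12; new cluster RU
  updated: d(O,RU)=81/2, d(P,RU)=95/2, d(RU,SW)=30
step 3: merge (RU,SW) at d=30; branch lengths RU→3, SW→25/2; new cluster RSUW
  updated: d(O,RSUW)=44, d(P,RSUW)=157/4
step 4: merge (P,RSUW) at d=157/4; branch lengths P→157/8, RSUW→37/8; new cluster PRSUW
  updated: d(O,PRSUW)=221/5
step 5: merge (O,PRSUW) at d=221/5; branch lengths O→221/10, PRSUW→99/40; new cluster OPRSUW
final tree: (O:221/10,(P:157/8,((R:12,U:12):3,(S:5/2,W:5/2):25/2):37/8):99/40)
total length: 3733/40

(O:221/10,(P:157/8,((R:12,U:12):3,(S:5/2,W:5/2):25/2):37/8):99/40)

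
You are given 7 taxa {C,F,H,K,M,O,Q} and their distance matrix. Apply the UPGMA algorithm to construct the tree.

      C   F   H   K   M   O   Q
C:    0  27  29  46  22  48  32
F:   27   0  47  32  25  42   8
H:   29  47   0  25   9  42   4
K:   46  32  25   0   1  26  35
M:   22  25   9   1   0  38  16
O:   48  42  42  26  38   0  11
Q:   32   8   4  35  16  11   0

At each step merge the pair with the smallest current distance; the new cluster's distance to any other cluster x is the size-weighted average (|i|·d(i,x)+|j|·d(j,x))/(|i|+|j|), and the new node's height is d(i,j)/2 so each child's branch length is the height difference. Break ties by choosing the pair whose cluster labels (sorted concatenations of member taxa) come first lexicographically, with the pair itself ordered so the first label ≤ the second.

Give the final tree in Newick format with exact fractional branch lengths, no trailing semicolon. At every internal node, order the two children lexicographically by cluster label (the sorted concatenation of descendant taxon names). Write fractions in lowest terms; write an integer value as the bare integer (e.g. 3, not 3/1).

((C:27/2,F:27/2):61/20,(((H:2,Q:2):69/8,(K:1/2,M:1/2):81/8):4,O:117/8):77/40)

iteration 1: select K,M (d=1); attach at lengths (1/2, 1/2); label the merged cluster KM
  updated: d(C,KM)=34, d(F,KM)=57/2, d(H,KM)=17, d(KM,O)=32, d(KM,Q)=51/2
iteration 2: select H,Q (d=4); attach at lengths (2, 2); label the merged cluster HQ
  updated: d(C,HQ)=61/2, d(F,HQ)=55/2, d(HQ,KM)=85/4, d(HQ,O)=53/2
iteration 3: select HQ,KM (d=85/4); attach at lengths (69/8, 81/8); label the merged cluster HKMQ
  updated: d(C,HKMQ)=129/4, d(F,HKMQ)=28, d(HKMQ,O)=117/4
iteration 4: select C,F (d=27); attach at lengths (27/2, 27/2); label the merged cluster CF
  updated: d(CF,HKMQ)=241/8, d(CF,O)=45
iteration 5: select HKMQ,O (d=117/4); attach at lengths (4, 117/8); label the merged cluster HKMOQ
  updated: d(CF,HKMOQ)=331/10
iteration 6: select CF,HKMOQ (d=331/10); attach at lengths (61/20, 77/40); label the merged cluster CFHKMOQ
final tree: ((C:27/2,F:27/2):61/20,(((H:2,Q:2):69/8,(K:1/2,M:1/2):81/8):4,O:117/8):77/40)
total length: 1487/20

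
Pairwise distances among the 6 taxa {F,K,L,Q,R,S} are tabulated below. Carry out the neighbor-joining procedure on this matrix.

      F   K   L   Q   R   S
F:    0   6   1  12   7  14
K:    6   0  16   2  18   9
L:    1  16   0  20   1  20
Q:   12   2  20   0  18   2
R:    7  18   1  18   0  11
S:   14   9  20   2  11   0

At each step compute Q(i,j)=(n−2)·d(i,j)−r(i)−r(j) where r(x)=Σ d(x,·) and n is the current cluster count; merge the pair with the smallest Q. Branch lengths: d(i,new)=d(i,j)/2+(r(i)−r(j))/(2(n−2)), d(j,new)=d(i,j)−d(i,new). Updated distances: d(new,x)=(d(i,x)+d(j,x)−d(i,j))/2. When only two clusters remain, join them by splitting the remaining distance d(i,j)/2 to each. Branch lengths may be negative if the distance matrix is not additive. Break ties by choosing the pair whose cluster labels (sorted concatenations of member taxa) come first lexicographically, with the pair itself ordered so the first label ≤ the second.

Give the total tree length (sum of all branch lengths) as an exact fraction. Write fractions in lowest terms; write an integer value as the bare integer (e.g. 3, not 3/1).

313/16

iteration 1: select L,R (d=1, Q=-109); attach at lengths (7/8, 1/8); label the merged cluster LR
  updated: d(F,LR)=7/2, d(K,LR)=33/2, d(LR,Q)=37/2, d(LR,S)=15
iteration 2: select F,LR (d=7/2, Q=-157/2); attach at lengths (-5/4, 19/4); label the merged cluster FLR
  updated: d(FLR,K)=19/2, d(FLR,Q)=27/2, d(FLR,S)=51/4
iteration 3: select FLR,K (d=19/2, Q=-149/4); attach at lengths (137/16, 15/16); label the merged cluster FKLR
  updated: d(FKLR,Q)=3, d(FKLR,S)=49/8
iteration 4: select FKLR,Q (d=3, Q=-89/8); attach at lengths (57/16, -9/16); label the merged cluster FKLQR
  updated: d(FKLQR,S)=41/16
iteration 5: select FKLQR,S (d=41/16); attach at lengths (41/32, 41/32); label the merged cluster FKLQRS
final tree: ((((F:-5/4,(L:7/8,R:1/8):19/4):137/16,K:15/16):57/16,Q:-9/16):41/32,S:41/32)
total length: 313/16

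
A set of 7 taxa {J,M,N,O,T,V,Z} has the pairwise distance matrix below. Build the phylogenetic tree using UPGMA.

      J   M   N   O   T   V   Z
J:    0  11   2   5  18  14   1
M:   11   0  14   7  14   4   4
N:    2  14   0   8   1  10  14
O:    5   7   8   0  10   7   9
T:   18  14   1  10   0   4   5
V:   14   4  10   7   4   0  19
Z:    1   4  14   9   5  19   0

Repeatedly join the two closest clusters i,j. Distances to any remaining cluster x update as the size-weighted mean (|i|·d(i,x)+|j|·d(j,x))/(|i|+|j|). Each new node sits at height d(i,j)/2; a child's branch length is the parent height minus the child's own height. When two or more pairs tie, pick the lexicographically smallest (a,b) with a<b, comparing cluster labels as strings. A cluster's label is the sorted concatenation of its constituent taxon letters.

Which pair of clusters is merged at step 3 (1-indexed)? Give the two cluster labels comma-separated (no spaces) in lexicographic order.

M,V

step 1: merge (J,Z) at d=1; branch lengths J→1/2, Z→1/2; new cluster JZ
  updated: d(JZ,M)=15/2, d(JZ,N)=8, d(JZ,O)=7, d(JZ,T)=23/2, d(JZ,V)=33/2
step 2: merge (N,T) at d=1; branch lengths N→1/2, T→1/2; new cluster NT
  updated: d(JZ,NT)=39/4, d(M,NT)=14, d(NT,O)=9, d(NT,V)=7
step 3: merge (M,V) at d=4; branch lengths M→2, V→2; new cluster MV
  updated: d(JZ,MV)=12, d(MV,NT)=21/2, d(MV,O)=7
step 4: merge (JZ,O) at d=7; branch lengths JZ→3, O→7/2; new cluster JOZ
  updated: d(JOZ,MV)=31/3, d(JOZ,NT)=19/2
step 5: merge (JOZ,NT) at d=19/2; branch lengths JOZ→5/4, NT→17/4; new cluster JNOTZ
  updated: d(JNOTZ,MV)=52/5
step 6: merge (JNOTZ,MV) at d=52/5; branch lengths JNOTZ→9/20, MV→16/5; new cluster JMNOTVZ
final tree: ((((J:1/2,Z:1/2):3,O:7/2):5/4,(N:1/2,T:1/2):17/4):9/20,(M:2,V:2):16/5)
total length: 433/20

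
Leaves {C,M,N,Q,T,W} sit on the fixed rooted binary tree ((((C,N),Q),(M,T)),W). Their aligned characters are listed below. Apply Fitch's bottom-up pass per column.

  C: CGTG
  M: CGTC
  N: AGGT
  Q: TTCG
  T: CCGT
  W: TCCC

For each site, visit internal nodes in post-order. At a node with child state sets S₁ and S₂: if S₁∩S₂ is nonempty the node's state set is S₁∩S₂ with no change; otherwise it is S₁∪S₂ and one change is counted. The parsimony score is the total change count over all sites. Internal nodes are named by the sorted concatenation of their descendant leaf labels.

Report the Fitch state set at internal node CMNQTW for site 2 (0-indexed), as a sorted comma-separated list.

C,G,T

CN@0: {C} ∪ {A} = {A,C} (union, +1)
CNQ@0: {A,C} ∪ {T} = {A,C,T} (union, +1)
MT@0: {C} ∩ {C} = {C} (intersection, +0)
CMNQT@0: {A,C,T} ∩ {C} = {C} (intersection, +0)
CMNQTW@0: {C} ∪ {T} = {C,T} (union, +1)
CN@1: {G} ∩ {G} = {G} (intersection, +0)
CNQ@1: {G} ∪ {T} = {G,T} (union, +1)
MT@1: {G} ∪ {C} = {C,G} (union, +1)
CMNQT@1: {G,T} ∩ {C,G} = {G} (intersection, +0)
CMNQTW@1: {G} ∪ {C} = {C,G} (union, +1)
CN@2: {T} ∪ {G} = {G,T} (union, +1)
CNQ@2: {G,T} ∪ {C} = {C,G,T} (union, +1)
MT@2: {T} ∪ {G} = {G,T} (union, +1)
CMNQT@2: {C,G,T} ∩ {G,T} = {G,T} (intersection, +0)
CMNQTW@2: {G,T} ∪ {C} = {C,G,T} (union, +1)
CN@3: {G} ∪ {T} = {G,T} (union, +1)
CNQ@3: {G,T} ∩ {G} = {G} (intersection, +0)
MT@3: {C} ∪ {T} = {C,T} (union, +1)
CMNQT@3: {G} ∪ {C,T} = {C,G,T} (union, +1)
CMNQTW@3: {C,G,T} ∩ {C} = {C} (intersection, +0)
per-site changes: [3, 3, 4, 3]; total = 13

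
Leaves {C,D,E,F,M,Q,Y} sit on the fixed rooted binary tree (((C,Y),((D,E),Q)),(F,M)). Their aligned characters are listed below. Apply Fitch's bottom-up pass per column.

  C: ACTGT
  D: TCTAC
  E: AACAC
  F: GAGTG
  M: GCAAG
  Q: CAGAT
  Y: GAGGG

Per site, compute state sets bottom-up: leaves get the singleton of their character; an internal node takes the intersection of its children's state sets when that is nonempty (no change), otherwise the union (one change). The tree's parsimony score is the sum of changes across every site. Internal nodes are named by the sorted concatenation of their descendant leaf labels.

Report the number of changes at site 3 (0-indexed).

CY@0: {A} ∪ {G} = {A,G} (union, +1)
DE@0: {T} ∪ {A} = {A,T} (union, +1)
DEQ@0: {A,T} ∪ {C} = {A,C,T} (union, +1)
CDEQY@0: {A,G} ∩ {A,C,T} = {A} (intersection, +0)
FM@0: {G} ∩ {G} = {G} (intersection, +0)
CDEFMQY@0: {A} ∪ {G} = {A,G} (union, +1)
CY@1: {C} ∪ {A} = {A,C} (union, +1)
DE@1: {C} ∪ {A} = {A,C} (union, +1)
DEQ@1: {A,C} ∩ {A} = {A} (intersection, +0)
CDEQY@1: {A,C} ∩ {A} = {A} (intersection, +0)
FM@1: {A} ∪ {C} = {A,C} (union, +1)
CDEFMQY@1: {A} ∩ {A,C} = {A} (intersection, +0)
CY@2: {T} ∪ {G} = {G,T} (union, +1)
DE@2: {T} ∪ {C} = {C,T} (union, +1)
DEQ@2: {C,T} ∪ {G} = {C,G,T} (union, +1)
CDEQY@2: {G,T} ∩ {C,G,T} = {G,T} (intersection, +0)
FM@2: {G} ∪ {A} = {A,G} (union, +1)
CDEFMQY@2: {G,T} ∩ {A,G} = {G} (intersection, +0)
CY@3: {G} ∩ {G} = {G} (intersection, +0)
DE@3: {A} ∩ {A} = {A} (intersection, +0)
DEQ@3: {A} ∩ {A} = {A} (intersection, +0)
CDEQY@3: {G} ∪ {A} = {A,G} (union, +1)
FM@3: {T} ∪ {A} = {A,T} (union, +1)
CDEFMQY@3: {A,G} ∩ {A,T} = {A} (intersection, +0)
CY@4: {T} ∪ {G} = {G,T} (union, +1)
DE@4: {C} ∩ {C} = {C} (intersection, +0)
DEQ@4: {C} ∪ {T} = {C,T} (union, +1)
CDEQY@4: {G,T} ∩ {C,T} = {T} (intersection, +0)
FM@4: {G} ∩ {G} = {G} (intersection, +0)
CDEFMQY@4: {T} ∪ {G} = {G,T} (union, +1)
per-site changes: [4, 3, 4, 2, 3]; total = 16

2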